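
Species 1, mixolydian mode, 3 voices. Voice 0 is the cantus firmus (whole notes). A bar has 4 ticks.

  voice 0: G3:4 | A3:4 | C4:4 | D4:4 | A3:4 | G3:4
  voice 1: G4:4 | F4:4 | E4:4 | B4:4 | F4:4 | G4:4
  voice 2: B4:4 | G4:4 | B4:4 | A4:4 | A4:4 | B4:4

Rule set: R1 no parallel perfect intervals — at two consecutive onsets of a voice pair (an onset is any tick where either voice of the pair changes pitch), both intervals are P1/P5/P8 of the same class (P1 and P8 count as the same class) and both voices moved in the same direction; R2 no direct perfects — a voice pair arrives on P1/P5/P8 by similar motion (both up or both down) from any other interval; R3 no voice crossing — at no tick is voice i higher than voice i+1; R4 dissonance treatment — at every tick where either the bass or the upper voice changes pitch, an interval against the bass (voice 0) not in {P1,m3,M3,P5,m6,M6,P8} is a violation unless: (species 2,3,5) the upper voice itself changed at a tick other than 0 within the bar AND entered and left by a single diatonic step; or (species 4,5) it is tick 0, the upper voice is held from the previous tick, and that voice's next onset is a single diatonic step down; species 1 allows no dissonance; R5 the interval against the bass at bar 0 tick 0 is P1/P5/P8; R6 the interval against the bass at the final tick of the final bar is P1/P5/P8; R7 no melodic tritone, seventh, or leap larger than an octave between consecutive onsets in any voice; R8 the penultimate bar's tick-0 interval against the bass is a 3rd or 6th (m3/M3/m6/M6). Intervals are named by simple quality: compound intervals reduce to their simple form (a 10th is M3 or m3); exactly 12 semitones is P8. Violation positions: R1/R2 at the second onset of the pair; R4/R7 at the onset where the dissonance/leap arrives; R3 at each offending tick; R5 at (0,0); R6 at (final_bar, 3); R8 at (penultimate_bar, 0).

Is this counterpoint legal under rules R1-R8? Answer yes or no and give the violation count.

bar 0: v0=G3 v1=G4 v2=B4 (M3)
bar 1: v0=A3 v1=F4 v2=G4 (m7)
bar 2: v0=C4 v1=E4 v2=B4 (M7)
bar 3: v0=D4 v1=B4 v2=A4 (P5)
bar 4: v0=A3 v1=F4 v2=A4 (P8)
bar 5: v0=G3 v1=G4 v2=B4 (M3)
  R5 @ bar0.0: opens on M3
  R4 @ bar1.0: A3/G4 m7 untreated
  R4 @ bar2.0: C4/B4 M7 untreated
  R3 @ bar3.0: B4 above A4
  R3 @ bar3.1: B4 above A4
  R3 @ bar3.2: B4 above A4
  R3 @ bar3.3: B4 above A4
  R7 @ bar4.0: B4->F4 leap 6st
  R8 @ bar4.0: penult P8 not 3rd/6th
  R6 @ bar5.3: closes on M3

No (10 violations)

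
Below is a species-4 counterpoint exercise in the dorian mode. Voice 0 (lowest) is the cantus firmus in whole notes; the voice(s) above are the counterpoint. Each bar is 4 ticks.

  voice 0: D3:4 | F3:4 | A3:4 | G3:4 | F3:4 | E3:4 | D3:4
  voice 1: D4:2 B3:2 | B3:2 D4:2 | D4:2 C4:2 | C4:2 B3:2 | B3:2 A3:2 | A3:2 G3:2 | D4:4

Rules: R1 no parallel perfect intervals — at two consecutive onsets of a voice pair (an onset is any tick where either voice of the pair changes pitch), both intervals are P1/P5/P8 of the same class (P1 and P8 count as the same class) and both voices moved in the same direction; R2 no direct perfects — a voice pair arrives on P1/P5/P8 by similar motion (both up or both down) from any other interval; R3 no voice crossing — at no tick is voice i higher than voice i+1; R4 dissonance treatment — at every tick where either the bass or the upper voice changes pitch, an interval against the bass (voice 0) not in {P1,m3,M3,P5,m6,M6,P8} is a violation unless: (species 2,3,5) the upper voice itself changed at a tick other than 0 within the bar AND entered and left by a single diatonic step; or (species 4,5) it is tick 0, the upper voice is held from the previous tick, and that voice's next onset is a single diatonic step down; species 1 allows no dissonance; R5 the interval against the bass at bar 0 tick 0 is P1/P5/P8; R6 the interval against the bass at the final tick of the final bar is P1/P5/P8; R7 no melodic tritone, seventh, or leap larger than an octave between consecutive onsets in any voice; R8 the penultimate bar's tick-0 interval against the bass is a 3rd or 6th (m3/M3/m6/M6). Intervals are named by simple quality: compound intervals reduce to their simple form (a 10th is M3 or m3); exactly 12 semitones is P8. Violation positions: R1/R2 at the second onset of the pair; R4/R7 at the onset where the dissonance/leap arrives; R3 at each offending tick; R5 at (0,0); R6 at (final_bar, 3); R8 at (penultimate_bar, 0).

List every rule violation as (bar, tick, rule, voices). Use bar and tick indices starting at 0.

(1, 0, R4, (0, 1))
(5, 0, R8, (0, 1))

bar 0: v0=D3 v1=D4 downbeat P8
bar 1: v0=F3 v1=B3 downbeat TT
bar 2: v0=A3 v1=D4 downbeat P4
bar 3: v0=G3 v1=C4 downbeat P4
bar 4: v0=F3 v1=B3 downbeat TT
bar 5: v0=E3 v1=A3 downbeat P4
bar 6: v0=D3 v1=D4 downbeat P8
  -> R4 @ bar 1 tick 0 v(0, 1): F3/B3 TT untreated
  -> R8 @ bar 5 tick 0 v(0, 1): penult P4 not 3rd/6th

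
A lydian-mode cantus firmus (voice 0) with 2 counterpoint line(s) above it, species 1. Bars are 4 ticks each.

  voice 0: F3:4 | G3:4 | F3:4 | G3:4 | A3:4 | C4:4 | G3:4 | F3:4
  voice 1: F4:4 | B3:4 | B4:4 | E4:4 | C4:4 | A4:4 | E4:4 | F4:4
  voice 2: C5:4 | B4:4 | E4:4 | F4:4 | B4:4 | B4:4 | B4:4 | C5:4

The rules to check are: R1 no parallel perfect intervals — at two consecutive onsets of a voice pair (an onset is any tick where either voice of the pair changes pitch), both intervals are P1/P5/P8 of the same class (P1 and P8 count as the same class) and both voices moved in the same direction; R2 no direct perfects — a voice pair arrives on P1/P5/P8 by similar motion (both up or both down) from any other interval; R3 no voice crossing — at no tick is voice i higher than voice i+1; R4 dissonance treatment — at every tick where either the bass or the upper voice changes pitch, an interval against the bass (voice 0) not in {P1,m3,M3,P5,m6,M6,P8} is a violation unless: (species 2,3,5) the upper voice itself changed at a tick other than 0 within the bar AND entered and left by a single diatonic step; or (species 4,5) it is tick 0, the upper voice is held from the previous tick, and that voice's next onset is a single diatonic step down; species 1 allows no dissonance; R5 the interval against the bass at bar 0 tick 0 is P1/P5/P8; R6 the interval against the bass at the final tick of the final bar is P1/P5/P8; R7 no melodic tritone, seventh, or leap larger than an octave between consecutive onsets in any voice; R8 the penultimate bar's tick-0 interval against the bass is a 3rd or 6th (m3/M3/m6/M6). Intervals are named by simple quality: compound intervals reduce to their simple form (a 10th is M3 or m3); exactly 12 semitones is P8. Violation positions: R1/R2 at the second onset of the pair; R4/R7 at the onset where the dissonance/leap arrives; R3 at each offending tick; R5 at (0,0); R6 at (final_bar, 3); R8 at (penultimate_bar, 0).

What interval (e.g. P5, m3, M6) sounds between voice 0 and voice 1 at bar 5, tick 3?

voice 0=C4 voice 1=A4 -> M6

M6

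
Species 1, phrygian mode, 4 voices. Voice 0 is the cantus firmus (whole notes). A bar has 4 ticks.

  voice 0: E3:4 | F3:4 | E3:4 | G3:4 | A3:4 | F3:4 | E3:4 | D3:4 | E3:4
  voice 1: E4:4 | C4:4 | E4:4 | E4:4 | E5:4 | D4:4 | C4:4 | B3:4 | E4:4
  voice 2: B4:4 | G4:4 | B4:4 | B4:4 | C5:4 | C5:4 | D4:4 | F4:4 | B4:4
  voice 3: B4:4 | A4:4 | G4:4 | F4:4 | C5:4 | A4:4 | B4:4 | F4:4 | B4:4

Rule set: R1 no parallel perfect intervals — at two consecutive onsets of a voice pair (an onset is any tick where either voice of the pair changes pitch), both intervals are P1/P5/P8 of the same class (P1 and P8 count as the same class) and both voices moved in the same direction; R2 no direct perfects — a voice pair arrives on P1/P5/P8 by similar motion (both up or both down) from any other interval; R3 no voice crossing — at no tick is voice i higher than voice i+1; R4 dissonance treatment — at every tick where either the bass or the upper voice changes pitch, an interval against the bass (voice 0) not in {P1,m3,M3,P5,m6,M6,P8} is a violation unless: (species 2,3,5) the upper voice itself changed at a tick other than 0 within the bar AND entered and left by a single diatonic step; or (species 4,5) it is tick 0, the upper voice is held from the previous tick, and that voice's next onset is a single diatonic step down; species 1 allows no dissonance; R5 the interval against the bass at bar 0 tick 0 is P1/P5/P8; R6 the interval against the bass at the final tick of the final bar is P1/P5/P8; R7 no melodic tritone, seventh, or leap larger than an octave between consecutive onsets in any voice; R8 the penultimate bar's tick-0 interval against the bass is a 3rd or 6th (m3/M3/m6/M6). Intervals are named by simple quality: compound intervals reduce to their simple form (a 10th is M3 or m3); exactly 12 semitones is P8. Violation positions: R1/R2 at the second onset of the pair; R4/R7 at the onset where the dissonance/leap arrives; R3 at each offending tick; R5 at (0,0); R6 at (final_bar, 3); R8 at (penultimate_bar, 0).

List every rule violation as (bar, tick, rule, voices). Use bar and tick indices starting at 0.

(1, 0, R1, (1, 2))
(1, 0, R4, (0, 2))
(2, 0, R1, (1, 2))
(2, 0, R3, (2, 3))
(2, 1, R3, (2, 3))
(2, 2, R3, (2, 3))
(2, 3, R3, (2, 3))
(3, 0, R3, (2, 3))
(3, 0, R4, (0, 3))
(3, 1, R3, (2, 3))
(3, 2, R3, (2, 3))
(3, 3, R3, (2, 3))
(4, 0, R2, (0, 1))
(4, 0, R2, (2, 3))
(4, 0, R3, (1, 2))
(4, 1, R3, (1, 2))
(4, 2, R3, (1, 2))
(4, 3, R3, (1, 2))
(5, 0, R2, (1, 3))
(5, 0, R3, (2, 3))
(5, 0, R7, (1,))
(5, 1, R3, (2, 3))
(5, 2, R3, (2, 3))
(5, 3, R3, (2, 3))
(6, 0, R4, (0, 2))
(6, 0, R7, (2,))
(7, 0, R7, (3,))
(8, 0, R1, (2, 3))
(8, 0, R2, (0, 1))
(8, 0, R2, (0, 2))
(8, 0, R2, (0, 3))
(8, 0, R2, (1, 2))
(8, 0, R2, (1, 3))
(8, 0, R7, (2,))
(8, 0, R7, (3,))

bar 0: v0=E3 v1=E4 v2=B4 v3=B4 downbeat P5
bar 1: v0=F3 v1=C4 v2=G4 v3=A4 downbeat M3
bar 2: v0=E3 v1=E4 v2=B4 v3=G4 downbeat m3
bar 3: v0=G3 v1=E4 v2=B4 v3=F4 downbeat m7
bar 4: v0=A3 v1=E5 v2=C5 v3=C5 downbeat m3
bar 5: v0=F3 v1=D4 v2=C5 v3=A4 downbeat M3
bar 6: v0=E3 v1=C4 v2=D4 v3=B4 downbeat P5
bar 7: v0=D3 v1=B3 v2=F4 v3=F4 downbeat m3
bar 8: v0=E3 v1=E4 v2=B4 v3=B4 downbeat P5
  -> R1 @ bar 1 tick 0 v(1, 2): E4/B4 P5 -> C4/G4 P5 similar
  -> R4 @ bar 1 tick 0 v(0, 2): F3/G4 M2 untreated
  -> R1 @ bar 2 tick 0 v(1, 2): C4/G4 P5 -> E4/B4 P5 similar
  -> R3 @ bar 2 tick 0 v(2, 3): B4 above G4
  -> R3 @ bar 2 tick 1 v(2, 3): B4 above G4
  -> R3 @ bar 2 tick 2 v(2, 3): B4 above G4
  -> R3 @ bar 2 tick 3 v(2, 3): B4 above G4
  -> R3 @ bar 3 tick 0 v(2, 3): B4 above F4
  -> R4 @ bar 3 tick 0 v(0, 3): G3/F4 m7 untreated
  -> R3 @ bar 3 tick 1 v(2, 3): B4 above F4
  -> R3 @ bar 3 tick 2 v(2, 3): B4 above F4
  -> R3 @ bar 3 tick 3 v(2, 3): B4 above F4
  -> R2 @ bar 4 tick 0 v(0, 1): G3/E4 M6 -> A3/E5 P5 similar
  -> R2 @ bar 4 tick 0 v(2, 3): B4/F4 TT -> C5/C5 P1 similar
  -> R3 @ bar 4 tick 0 v(1, 2): E5 above C5
  -> R3 @ bar 4 tick 1 v(1, 2): E5 above C5
  -> R3 @ bar 4 tick 2 v(1, 2): E5 above C5
  -> R3 @ bar 4 tick 3 v(1, 2): E5 above C5
  -> R2 @ bar 5 tick 0 v(1, 3): E5/C5 M3 -> D4/A4 P5 similar
  -> R3 @ bar 5 tick 0 v(2, 3): C5 above A4
  -> R7 @ bar 5 tick 0 v(1,): E5->D4 leap 14st
  -> R3 @ bar 5 tick 1 v(2, 3): C5 above A4
  -> R3 @ bar 5 tick 2 v(2, 3): C5 above A4
  -> R3 @ bar 5 tick 3 v(2, 3): C5 above A4
  -> R4 @ bar 6 tick 0 v(0, 2): E3/D4 m7 untreated
  -> R7 @ bar 6 tick 0 v(2,): C5->D4 leap 10st
  -> R7 @ bar 7 tick 0 v(3,): B4->F4 leap 6st
  -> R1 @ bar 8 tick 0 v(2, 3): F4/F4 P1 -> B4/B4 P1 similar
  -> R2 @ bar 8 tick 0 v(0, 1): D3/B3 M6 -> E3/E4 P8 similar
  -> R2 @ bar 8 tick 0 v(0, 2): D3/F4 m3 -> E3/B4 P5 similar
  -> R2 @ bar 8 tick 0 v(0, 3): D3/F4 m3 -> E3/B4 P5 similar
  -> R2 @ bar 8 tick 0 v(1, 2): B3/F4 TT -> E4/B4 P5 similar
  -> R2 @ bar 8 tick 0 v(1, 3): B3/F4 TT -> E4/B4 P5 similar
  -> R7 @ bar 8 tick 0 v(2,): F4->B4 leap 6st
  -> R7 @ bar 8 tick 0 v(3,): F4->B4 leap 6st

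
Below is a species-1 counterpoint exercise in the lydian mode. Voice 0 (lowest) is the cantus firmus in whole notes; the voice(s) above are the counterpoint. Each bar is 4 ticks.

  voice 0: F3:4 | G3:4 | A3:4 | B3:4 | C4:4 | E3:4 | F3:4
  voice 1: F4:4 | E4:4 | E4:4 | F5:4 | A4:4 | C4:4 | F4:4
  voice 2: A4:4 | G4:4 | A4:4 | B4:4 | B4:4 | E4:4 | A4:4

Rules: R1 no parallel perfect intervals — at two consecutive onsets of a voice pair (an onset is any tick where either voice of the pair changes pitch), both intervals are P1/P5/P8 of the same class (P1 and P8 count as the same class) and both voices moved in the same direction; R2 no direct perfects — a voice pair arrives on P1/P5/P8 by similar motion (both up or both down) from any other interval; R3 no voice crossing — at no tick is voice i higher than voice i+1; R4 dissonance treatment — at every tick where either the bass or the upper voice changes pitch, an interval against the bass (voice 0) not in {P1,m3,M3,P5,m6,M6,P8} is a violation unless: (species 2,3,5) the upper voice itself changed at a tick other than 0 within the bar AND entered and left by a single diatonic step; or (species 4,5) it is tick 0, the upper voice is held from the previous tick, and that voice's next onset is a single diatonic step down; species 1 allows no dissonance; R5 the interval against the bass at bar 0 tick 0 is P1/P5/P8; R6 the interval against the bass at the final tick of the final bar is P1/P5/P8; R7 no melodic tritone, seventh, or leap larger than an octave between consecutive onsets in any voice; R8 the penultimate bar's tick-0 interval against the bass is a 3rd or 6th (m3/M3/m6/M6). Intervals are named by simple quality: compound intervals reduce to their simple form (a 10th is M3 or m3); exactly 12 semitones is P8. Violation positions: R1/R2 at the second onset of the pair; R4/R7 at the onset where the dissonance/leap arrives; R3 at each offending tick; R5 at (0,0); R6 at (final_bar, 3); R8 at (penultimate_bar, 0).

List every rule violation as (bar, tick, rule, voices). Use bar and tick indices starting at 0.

(0, 0, R5, (0, 2))
(2, 0, R1, (0, 2))
(3, 0, R1, (0, 2))
(3, 0, R3, (1, 2))
(3, 0, R4, (0, 1))
(3, 0, R7, (1,))
(3, 1, R3, (1, 2))
(3, 2, R3, (1, 2))
(3, 3, R3, (1, 2))
(4, 0, R4, (0, 2))
(5, 0, R2, (0, 2))
(5, 0, R8, (0, 2))
(6, 0, R2, (0, 1))
(6, 3, R6, (0, 2))

bar 0: v0=F3 v1=F4 v2=A4 downbeat M3
bar 1: v0=G3 v1=E4 v2=G4 downbeat P8
bar 2: v0=A3 v1=E4 v2=A4 downbeat P8
bar 3: v0=B3 v1=F5 v2=B4 downbeat P8
bar 4: v0=C4 v1=A4 v2=B4 downbeat M7
bar 5: v0=E3 v1=C4 v2=E4 downbeat P8
bar 6: v0=F3 v1=F4 v2=A4 downbeat M3
  -> R5 @ bar 0 tick 0 v(0, 2): opens on M3
  -> R1 @ bar 2 tick 0 v(0, 2): G3/G4 P8 -> A3/A4 P8 similar
  -> R1 @ bar 3 tick 0 v(0, 2): A3/A4 P8 -> B3/B4 P8 similar
  -> R3 @ bar 3 tick 0 v(1, 2): F5 above B4
  -> R4 @ bar 3 tick 0 v(0, 1): B3/F5 TT untreated
  -> R7 @ bar 3 tick 0 v(1,): E4->F5 leap 13st
  -> R3 @ bar 3 tick 1 v(1, 2): F5 above B4
  -> R3 @ bar 3 tick 2 v(1, 2): F5 above B4
  -> R3 @ bar 3 tick 3 v(1, 2): F5 above B4
  -> R4 @ bar 4 tick 0 v(0, 2): C4/B4 M7 untreated
  -> R2 @ bar 5 tick 0 v(0, 2): C4/B4 M7 -> E3/E4 P8 similar
  -> R8 @ bar 5 tick 0 v(0, 2): penult P8 not 3rd/6th
  -> R2 @ bar 6 tick 0 v(0, 1): E3/C4 m6 -> F3/F4 P8 similar
  -> R6 @ bar 6 tick 3 v(0, 2): closes on M3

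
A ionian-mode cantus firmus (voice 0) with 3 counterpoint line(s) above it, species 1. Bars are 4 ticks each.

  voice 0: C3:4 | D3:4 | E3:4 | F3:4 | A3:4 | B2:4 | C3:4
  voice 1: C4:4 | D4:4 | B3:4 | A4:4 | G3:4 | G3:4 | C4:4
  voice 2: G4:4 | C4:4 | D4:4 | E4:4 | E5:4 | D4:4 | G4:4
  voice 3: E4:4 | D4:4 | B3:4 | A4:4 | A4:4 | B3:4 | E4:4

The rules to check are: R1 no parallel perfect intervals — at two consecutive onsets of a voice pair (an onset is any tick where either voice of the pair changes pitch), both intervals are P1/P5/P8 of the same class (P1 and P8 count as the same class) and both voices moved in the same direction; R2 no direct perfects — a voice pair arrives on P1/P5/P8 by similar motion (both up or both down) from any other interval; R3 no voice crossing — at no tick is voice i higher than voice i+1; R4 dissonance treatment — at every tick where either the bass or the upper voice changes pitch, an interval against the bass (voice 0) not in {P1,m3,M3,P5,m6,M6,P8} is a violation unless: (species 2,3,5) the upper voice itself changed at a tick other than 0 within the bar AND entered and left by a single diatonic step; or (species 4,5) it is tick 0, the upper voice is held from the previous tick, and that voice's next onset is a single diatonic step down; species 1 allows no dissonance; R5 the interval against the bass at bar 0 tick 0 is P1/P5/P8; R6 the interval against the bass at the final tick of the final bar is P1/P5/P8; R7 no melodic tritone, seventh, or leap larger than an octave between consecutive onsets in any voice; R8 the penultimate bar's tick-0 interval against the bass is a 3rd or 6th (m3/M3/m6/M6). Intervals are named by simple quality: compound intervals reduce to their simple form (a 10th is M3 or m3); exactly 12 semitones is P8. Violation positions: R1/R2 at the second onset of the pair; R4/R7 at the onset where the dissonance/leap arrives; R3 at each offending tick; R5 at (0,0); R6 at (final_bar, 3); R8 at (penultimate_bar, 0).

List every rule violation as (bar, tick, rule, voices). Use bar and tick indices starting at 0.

(0, 0, R3, (2, 3))
(0, 0, R5, (0, 3))
(0, 1, R3, (2, 3))
(0, 2, R3, (2, 3))
(0, 3, R3, (2, 3))
(1, 0, R1, (0, 1))
(1, 0, R3, (1, 2))
(1, 0, R4, (0, 2))
(1, 1, R3, (1, 2))
(1, 2, R3, (1, 2))
(1, 3, R3, (1, 2))
(2, 0, R1, (1, 3))
(2, 0, R3, (2, 3))
(2, 0, R4, (0, 2))
(2, 1, R3, (2, 3))
(2, 2, R3, (2, 3))
(2, 3, R3, (2, 3))
(3, 0, R1, (1, 3))
(3, 0, R3, (1, 2))
(3, 0, R4, (0, 2))
(3, 0, R7, (1,))
(3, 0, R7, (3,))
(3, 1, R3, (1, 2))
(3, 2, R3, (1, 2))
(3, 3, R3, (1, 2))
(4, 0, R2, (0, 2))
(4, 0, R3, (0, 1))
(4, 0, R3, (2, 3))
(4, 0, R4, (0, 1))
(4, 0, R7, (1,))
(4, 1, R3, (0, 1))
(4, 1, R3, (2, 3))
(4, 2, R3, (0, 1))
(4, 2, R3, (2, 3))
(4, 3, R3, (0, 1))
(4, 3, R3, (2, 3))
(5, 0, R1, (0, 3))
(5, 0, R3, (2, 3))
(5, 0, R7, (0,))
(5, 0, R7, (2,))
(5, 0, R7, (3,))
(5, 0, R8, (0, 3))
(5, 1, R3, (2, 3))
(5, 2, R3, (2, 3))
(5, 3, R3, (2, 3))
(6, 0, R1, (1, 2))
(6, 0, R2, (0, 1))
(6, 0, R2, (0, 2))
(6, 0, R3, (2, 3))
(6, 1, R3, (2, 3))
(6, 2, R3, (2, 3))
(6, 3, R3, (2, 3))
(6, 3, R6, (0, 3))

bar 0: v0=C3 v1=C4 v2=G4 v3=E4 downbeat M3
bar 1: v0=D3 v1=D4 v2=C4 v3=D4 downbeat P8
bar 2: v0=E3 v1=B3 v2=D4 v3=B3 downbeat P5
bar 3: v0=F3 v1=A4 v2=E4 v3=A4 downbeat M3
bar 4: v0=A3 v1=G3 v2=E5 v3=A4 downbeat P8
bar 5: v0=B2 v1=G3 v2=D4 v3=B3 downbeat P8
bar 6: v0=C3 v1=C4 v2=G4 v3=E4 downbeat M3
  -> R3 @ bar 0 tick 0 v(2, 3): G4 above E4
  -> R5 @ bar 0 tick 0 v(0, 3): opens on M3
  -> R3 @ bar 0 tick 1 v(2, 3): G4 above E4
  -> R3 @ bar 0 tick 2 v(2, 3): G4 above E4
  -> R3 @ bar 0 tick 3 v(2, 3): G4 above E4
  -> R1 @ bar 1 tick 0 v(0, 1): C3/C4 P8 -> D3/D4 P8 similar
  -> R3 @ bar 1 tick 0 v(1, 2): D4 above C4
  -> R4 @ bar 1 tick 0 v(0, 2): D3/C4 m7 untreated
  -> R3 @ bar 1 tick 1 v(1, 2): D4 above C4
  -> R3 @ bar 1 tick 2 v(1, 2): D4 above C4
  -> R3 @ bar 1 tick 3 v(1, 2): D4 above C4
  -> R1 @ bar 2 tick 0 v(1, 3): D4/D4 P1 -> B3/B3 P1 similar
  -> R3 @ bar 2 tick 0 v(2, 3): D4 above B3
  -> R4 @ bar 2 tick 0 v(0, 2): E3/D4 m7 untreated
  -> R3 @ bar 2 tick 1 v(2, 3): D4 above B3
  -> R3 @ bar 2 tick 2 v(2, 3): D4 above B3
  -> R3 @ bar 2 tick 3 v(2, 3): D4 above B3
  -> R1 @ bar 3 tick 0 v(1, 3): B3/B3 P1 -> A4/A4 P1 similar
  -> R3 @ bar 3 tick 0 v(1, 2): A4 above E4
  -> R4 @ bar 3 tick 0 v(0, 2): F3/E4 M7 untreated
  -> R7 @ bar 3 tick 0 v(1,): B3->A4 leap 10st
  -> R7 @ bar 3 tick 0 v(3,): B3->A4 leap 10st
  -> R3 @ bar 3 tick 1 v(1, 2): A4 above E4
  -> R3 @ bar 3 tick 2 v(1, 2): A4 above E4
  -> R3 @ bar 3 tick 3 v(1, 2): A4 above E4
  -> R2 @ bar 4 tick 0 v(0, 2): F3/E4 M7 -> A3/E5 P5 similar
  -> R3 @ bar 4 tick 0 v(0, 1): A3 above G3
  -> R3 @ bar 4 tick 0 v(2, 3): E5 above A4
  -> R4 @ bar 4 tick 0 v(0, 1): A3/G3 M2 untreated
  -> R7 @ bar 4 tick 0 v(1,): A4->G3 leap 14st
  -> R3 @ bar 4 tick 1 v(0, 1): A3 above G3
  -> R3 @ bar 4 tick 1 v(2, 3): E5 above A4
  -> R3 @ bar 4 tick 2 v(0, 1): A3 above G3
  -> R3 @ bar 4 tick 2 v(2, 3): E5 above A4
  -> R3 @ bar 4 tick 3 v(0, 1): A3 above G3
  -> R3 @ bar 4 tick 3 v(2, 3): E5 above A4
  -> R1 @ bar 5 tick 0 v(0, 3): A3/A4 P8 -> B2/B3 P8 similar
  -> R3 @ bar 5 tick 0 v(2, 3): D4 above B3
  -> R7 @ bar 5 tick 0 v(0,): A3->B2 leap 10st
  -> R7 @ bar 5 tick 0 v(2,): E5->D4 leap 14st
  -> R7 @ bar 5 tick 0 v(3,): A4->B3 leap 10st
  -> R8 @ bar 5 tick 0 v(0, 3): penult P8 not 3rd/6th
  -> R3 @ bar 5 tick 1 v(2, 3): D4 above B3
  -> R3 @ bar 5 tick 2 v(2, 3): D4 above B3
  -> R3 @ bar 5 tick 3 v(2, 3): D4 above B3
  -> R1 @ bar 6 tick 0 v(1, 2): G3/D4 P5 -> C4/G4 P5 similar
  -> R2 @ bar 6 tick 0 v(0, 1): B2/G3 m6 -> C3/C4 P8 similar
  -> R2 @ bar 6 tick 0 v(0, 2): B2/D4 m3 -> C3/G4 P5 similar
  -> R3 @ bar 6 tick 0 v(2, 3): G4 above E4
  -> R3 @ bar 6 tick 1 v(2, 3): G4 above E4
  -> R3 @ bar 6 tick 2 v(2, 3): G4 above E4
  -> R3 @ bar 6 tick 3 v(2, 3): G4 above E4
  -> R6 @ bar 6 tick 3 v(0, 3): closes on M3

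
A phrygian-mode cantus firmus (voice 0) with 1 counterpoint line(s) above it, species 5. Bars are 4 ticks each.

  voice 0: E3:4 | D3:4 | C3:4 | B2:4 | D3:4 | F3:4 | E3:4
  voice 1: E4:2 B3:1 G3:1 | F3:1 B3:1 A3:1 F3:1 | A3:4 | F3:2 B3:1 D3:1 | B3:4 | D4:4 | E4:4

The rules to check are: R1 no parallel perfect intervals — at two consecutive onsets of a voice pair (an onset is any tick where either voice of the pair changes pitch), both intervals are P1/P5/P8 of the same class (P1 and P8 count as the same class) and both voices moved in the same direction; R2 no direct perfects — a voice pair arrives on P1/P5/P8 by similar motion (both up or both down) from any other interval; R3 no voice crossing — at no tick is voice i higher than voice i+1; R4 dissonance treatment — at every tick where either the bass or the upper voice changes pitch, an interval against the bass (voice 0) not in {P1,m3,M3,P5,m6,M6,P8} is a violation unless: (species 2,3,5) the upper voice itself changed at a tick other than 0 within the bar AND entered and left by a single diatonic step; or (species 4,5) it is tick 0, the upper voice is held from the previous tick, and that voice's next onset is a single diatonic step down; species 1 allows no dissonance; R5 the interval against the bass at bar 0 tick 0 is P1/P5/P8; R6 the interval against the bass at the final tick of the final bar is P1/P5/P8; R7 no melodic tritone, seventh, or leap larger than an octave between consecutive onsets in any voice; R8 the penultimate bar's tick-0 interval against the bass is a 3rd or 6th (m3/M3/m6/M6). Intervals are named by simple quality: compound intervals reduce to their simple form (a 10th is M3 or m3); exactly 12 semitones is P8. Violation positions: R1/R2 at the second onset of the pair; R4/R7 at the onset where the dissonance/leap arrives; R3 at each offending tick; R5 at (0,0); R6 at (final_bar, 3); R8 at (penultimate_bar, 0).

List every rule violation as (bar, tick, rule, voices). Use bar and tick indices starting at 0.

bar 0: v0=E3 v1=E4 downbeat P8
bar 1: v0=D3 v1=F3 downbeat m3
bar 2: v0=C3 v1=A3 downbeat M6
bar 3: v0=B2 v1=F3 downbeat TT
bar 4: v0=D3 v1=B3 downbeat M6
bar 5: v0=F3 v1=D4 downbeat M6
bar 6: v0=E3 v1=E4 downbeat P8
  -> R7 @ bar 1 tick 1 v(1,): F3->B3 leap 6st
  -> R4 @ bar 3 tick 0 v(0, 1): B2/F3 TT untreated
  -> R7 @ bar 3 tick 2 v(1,): F3->B3 leap 6st

(1, 1, R7, (1,))
(3, 0, R4, (0, 1))
(3, 2, R7, (1,))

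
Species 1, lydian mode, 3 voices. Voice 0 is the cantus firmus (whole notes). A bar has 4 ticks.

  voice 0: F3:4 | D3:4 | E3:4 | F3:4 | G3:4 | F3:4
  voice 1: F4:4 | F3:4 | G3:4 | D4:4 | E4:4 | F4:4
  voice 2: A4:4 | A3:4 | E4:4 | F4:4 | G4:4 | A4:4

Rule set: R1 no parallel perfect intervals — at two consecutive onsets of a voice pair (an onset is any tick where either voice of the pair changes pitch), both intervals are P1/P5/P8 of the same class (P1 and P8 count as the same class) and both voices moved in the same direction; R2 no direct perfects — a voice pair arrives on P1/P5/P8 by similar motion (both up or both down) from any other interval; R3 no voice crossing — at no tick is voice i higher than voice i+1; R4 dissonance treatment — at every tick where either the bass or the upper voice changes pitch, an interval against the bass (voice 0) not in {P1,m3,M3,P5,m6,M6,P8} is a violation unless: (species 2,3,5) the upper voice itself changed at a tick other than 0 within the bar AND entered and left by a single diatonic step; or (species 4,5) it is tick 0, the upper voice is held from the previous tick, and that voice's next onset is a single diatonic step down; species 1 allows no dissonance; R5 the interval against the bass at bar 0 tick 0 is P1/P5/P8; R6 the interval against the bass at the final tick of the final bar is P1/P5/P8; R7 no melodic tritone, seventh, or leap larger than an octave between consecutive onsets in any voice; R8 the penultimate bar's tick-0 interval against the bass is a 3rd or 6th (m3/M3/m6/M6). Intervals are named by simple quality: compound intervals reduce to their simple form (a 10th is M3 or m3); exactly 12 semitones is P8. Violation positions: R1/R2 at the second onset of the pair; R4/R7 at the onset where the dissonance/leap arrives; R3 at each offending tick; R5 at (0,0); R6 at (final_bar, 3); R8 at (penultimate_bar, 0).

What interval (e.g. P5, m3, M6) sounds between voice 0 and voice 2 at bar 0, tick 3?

M3

voice 0=F3 voice 2=A4 -> M3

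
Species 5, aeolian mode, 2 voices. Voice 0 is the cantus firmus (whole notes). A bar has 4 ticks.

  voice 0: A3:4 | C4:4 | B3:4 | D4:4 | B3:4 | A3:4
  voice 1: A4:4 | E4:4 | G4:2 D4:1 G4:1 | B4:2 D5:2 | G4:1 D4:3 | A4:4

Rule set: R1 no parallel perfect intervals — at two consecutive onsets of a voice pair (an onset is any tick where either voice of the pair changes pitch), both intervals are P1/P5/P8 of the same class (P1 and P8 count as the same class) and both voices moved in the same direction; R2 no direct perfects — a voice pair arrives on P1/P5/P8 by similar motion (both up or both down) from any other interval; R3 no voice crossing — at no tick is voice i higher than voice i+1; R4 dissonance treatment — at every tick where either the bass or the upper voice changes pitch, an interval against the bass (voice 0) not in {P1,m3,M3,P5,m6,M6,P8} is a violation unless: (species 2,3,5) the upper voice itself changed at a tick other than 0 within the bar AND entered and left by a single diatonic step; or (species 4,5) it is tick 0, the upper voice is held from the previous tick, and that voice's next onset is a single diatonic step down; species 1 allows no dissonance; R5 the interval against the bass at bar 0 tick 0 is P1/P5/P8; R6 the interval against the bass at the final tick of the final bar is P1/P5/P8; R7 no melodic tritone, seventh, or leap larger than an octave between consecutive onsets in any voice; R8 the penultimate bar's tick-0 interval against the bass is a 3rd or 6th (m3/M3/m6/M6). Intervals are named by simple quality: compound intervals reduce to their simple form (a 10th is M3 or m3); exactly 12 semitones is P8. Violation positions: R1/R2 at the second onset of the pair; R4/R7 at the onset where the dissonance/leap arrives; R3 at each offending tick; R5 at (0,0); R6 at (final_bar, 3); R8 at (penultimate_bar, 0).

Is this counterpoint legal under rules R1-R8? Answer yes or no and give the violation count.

Yes (0 violations)

bar 0: v0=A3 v1=A4 (P8)
bar 1: v0=C4 v1=E4 (M3)
bar 2: v0=B3 v1=G4 (m6)
bar 3: v0=D4 v1=B4 (M6)
bar 4: v0=B3 v1=G4 (m6)
bar 5: v0=A3 v1=A4 (P8)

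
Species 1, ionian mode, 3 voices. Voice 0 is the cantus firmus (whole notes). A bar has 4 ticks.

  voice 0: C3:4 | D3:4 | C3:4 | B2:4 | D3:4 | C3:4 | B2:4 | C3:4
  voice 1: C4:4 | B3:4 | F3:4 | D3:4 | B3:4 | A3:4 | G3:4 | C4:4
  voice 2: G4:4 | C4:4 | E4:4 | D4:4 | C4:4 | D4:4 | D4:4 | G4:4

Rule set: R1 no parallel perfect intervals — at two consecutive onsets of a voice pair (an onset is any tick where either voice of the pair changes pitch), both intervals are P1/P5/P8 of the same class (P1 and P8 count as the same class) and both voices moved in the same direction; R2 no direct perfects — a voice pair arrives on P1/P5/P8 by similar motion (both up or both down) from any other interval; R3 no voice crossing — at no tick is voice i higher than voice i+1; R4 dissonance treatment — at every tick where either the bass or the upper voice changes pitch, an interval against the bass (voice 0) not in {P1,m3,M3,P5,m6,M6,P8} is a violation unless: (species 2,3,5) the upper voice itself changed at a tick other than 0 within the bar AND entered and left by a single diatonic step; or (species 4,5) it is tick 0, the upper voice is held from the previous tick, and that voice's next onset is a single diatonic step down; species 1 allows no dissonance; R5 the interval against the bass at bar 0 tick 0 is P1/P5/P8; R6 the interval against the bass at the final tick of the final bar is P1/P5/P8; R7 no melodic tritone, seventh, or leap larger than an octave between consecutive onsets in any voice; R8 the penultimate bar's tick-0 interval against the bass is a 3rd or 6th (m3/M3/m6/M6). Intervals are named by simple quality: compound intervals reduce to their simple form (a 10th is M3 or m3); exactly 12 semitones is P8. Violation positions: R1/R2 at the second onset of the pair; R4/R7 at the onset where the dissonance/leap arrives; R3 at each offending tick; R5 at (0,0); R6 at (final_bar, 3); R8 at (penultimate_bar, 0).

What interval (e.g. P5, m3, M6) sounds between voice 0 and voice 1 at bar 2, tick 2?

voice 0=C3 voice 1=F3 -> P4

P4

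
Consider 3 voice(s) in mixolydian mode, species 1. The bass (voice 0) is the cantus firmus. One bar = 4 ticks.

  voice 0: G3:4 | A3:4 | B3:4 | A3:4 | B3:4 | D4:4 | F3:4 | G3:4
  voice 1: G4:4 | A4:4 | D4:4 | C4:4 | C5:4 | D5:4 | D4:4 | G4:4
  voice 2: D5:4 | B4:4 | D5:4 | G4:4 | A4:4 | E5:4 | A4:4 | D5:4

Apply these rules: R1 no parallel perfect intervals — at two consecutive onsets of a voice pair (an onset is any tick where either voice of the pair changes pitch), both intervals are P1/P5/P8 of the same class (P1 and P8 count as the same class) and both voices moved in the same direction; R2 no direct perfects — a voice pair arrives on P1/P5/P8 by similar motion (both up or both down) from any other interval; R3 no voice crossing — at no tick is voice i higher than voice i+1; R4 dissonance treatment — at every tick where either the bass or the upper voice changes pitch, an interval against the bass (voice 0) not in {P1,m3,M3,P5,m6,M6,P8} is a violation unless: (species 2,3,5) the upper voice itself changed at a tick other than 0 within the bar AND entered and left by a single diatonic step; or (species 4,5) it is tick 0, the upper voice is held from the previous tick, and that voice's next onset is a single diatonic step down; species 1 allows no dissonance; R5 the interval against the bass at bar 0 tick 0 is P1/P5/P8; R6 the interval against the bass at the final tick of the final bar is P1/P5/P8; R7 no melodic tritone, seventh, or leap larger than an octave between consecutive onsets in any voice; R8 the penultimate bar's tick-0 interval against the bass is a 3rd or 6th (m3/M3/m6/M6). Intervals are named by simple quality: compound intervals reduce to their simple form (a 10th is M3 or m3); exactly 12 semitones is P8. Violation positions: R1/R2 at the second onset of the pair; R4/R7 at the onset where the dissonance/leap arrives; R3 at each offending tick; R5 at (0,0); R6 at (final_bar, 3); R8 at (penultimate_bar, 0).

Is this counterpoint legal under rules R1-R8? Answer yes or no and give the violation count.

No (16 violations)

bar 0: v0=G3 v1=G4 v2=D5 (P5)
bar 1: v0=A3 v1=A4 v2=B4 (M2)
bar 2: v0=B3 v1=D4 v2=D5 (m3)
bar 3: v0=A3 v1=C4 v2=G4 (m7)
bar 4: v0=B3 v1=C5 v2=A4 (m7)
bar 5: v0=D4 v1=D5 v2=E5 (M2)
bar 6: v0=F3 v1=D4 v2=A4 (M3)
bar 7: v0=G3 v1=G4 v2=D5 (P5)
  R1 @ bar1.0: G3/G4 P8 -> A3/A4 P8 similar
  R4 @ bar1.0: A3/B4 M2 untreated
  R2 @ bar3.0: D4/D5 P8 -> C4/G4 P5 similar
  R4 @ bar3.0: A3/G4 m7 untreated
  R3 @ bar4.0: C5 above A4
  R4 @ bar4.0: B3/C5 m2 untreated
  R4 @ bar4.0: B3/A4 m7 untreated
  R3 @ bar4.1: C5 above A4
  R3 @ bar4.2: C5 above A4
  R3 @ bar4.3: C5 above A4
  R2 @ bar5.0: B3/C5 m2 -> D4/D5 P8 similar
  R4 @ bar5.0: D4/E5 M2 untreated
  R2 @ bar6.0: D5/E5 M2 -> D4/A4 P5 similar
  R1 @ bar7.0: D4/A4 P5 -> G4/D5 P5 similar
  R2 @ bar7.0: F3/D4 M6 -> G3/G4 P8 similar
  R2 @ bar7.0: F3/A4 M3 -> G3/D5 P5 similar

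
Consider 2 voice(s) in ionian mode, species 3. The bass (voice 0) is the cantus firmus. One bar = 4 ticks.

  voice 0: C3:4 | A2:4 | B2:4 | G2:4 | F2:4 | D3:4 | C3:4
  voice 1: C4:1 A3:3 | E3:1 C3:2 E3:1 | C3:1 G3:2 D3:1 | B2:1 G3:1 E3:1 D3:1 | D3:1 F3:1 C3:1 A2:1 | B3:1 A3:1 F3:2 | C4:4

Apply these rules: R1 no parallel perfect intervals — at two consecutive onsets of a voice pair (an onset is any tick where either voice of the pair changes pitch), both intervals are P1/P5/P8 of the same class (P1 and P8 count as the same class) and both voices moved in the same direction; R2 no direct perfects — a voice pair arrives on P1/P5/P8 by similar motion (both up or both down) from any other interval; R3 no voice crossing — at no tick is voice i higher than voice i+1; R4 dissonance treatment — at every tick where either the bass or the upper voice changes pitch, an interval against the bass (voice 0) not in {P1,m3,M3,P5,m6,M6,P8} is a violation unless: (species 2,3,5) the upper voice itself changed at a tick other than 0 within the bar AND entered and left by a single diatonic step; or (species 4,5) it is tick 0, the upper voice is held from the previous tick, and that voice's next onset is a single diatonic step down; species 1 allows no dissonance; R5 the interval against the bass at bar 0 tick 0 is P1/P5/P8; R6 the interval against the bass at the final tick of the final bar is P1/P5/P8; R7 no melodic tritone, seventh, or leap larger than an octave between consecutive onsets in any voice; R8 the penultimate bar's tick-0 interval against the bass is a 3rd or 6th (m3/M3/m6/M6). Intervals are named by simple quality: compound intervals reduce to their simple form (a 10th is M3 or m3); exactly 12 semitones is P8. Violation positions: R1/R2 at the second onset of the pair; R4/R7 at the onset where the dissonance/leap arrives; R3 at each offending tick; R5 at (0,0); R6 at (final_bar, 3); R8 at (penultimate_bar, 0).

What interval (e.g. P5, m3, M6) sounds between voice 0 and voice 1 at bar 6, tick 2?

P8

voice 0=C3 voice 1=C4 -> P8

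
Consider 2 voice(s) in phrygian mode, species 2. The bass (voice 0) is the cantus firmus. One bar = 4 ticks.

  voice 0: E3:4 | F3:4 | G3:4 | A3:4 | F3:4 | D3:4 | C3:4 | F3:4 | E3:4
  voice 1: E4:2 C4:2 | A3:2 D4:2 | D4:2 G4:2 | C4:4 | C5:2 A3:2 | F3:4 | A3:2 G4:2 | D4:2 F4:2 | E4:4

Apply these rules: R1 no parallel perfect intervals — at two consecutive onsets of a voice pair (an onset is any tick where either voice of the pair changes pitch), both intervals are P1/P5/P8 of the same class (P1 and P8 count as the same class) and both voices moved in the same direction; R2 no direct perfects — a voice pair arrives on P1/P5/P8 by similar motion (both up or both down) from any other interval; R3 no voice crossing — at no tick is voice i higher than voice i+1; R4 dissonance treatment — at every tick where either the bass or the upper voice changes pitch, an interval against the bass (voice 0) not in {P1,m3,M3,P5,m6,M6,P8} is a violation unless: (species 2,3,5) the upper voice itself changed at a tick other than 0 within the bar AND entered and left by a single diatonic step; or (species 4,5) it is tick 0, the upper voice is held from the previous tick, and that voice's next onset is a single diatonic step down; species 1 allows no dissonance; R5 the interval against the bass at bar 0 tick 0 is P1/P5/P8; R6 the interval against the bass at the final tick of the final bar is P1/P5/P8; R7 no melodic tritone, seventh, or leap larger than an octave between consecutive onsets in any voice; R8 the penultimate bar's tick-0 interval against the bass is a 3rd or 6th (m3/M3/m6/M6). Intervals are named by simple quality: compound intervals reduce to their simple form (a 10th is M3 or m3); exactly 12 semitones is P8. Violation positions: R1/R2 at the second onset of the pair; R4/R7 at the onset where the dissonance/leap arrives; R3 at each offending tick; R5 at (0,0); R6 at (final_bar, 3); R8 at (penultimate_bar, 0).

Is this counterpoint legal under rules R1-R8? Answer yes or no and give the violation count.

bar 0: v0=E3 v1=E4 (P8)
bar 1: v0=F3 v1=A3 (M3)
bar 2: v0=G3 v1=D4 (P5)
bar 3: v0=A3 v1=C4 (m3)
bar 4: v0=F3 v1=C5 (P5)
bar 5: v0=D3 v1=F3 (m3)
bar 6: v0=C3 v1=A3 (M6)
bar 7: v0=F3 v1=D4 (M6)
bar 8: v0=E3 v1=E4 (P8)
  R7 @ bar4.2: C5->A3 leap 15st
  R7 @ bar6.2: A3->G4 leap 10st
  R1 @ bar8.0: F3/F4 P8 -> E3/E4 P8 similar

No (3 violations)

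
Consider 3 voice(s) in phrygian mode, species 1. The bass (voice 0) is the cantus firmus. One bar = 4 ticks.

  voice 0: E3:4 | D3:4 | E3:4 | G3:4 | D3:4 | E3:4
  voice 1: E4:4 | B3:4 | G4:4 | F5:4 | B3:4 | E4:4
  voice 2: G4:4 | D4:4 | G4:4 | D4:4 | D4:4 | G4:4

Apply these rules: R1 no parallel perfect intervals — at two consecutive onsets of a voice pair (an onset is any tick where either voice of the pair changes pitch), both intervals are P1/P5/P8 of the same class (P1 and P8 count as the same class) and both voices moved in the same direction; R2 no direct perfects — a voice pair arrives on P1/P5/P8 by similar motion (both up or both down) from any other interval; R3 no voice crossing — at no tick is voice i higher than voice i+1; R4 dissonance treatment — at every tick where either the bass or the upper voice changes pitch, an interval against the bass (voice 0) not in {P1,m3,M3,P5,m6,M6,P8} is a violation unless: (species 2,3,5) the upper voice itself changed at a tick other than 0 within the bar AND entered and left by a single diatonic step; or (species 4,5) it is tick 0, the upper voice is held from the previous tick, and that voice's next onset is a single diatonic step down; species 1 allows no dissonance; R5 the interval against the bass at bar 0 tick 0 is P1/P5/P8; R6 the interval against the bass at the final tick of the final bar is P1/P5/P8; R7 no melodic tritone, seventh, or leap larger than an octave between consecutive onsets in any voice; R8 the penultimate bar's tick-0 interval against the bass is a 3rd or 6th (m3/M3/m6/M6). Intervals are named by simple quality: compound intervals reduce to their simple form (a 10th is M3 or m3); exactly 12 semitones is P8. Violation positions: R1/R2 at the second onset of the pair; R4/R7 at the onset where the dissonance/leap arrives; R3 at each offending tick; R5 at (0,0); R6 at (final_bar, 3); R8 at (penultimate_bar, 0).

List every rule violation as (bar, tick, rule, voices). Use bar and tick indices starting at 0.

(0, 0, R5, (0, 2))
(1, 0, R2, (0, 2))
(2, 0, R2, (1, 2))
(3, 0, R3, (1, 2))
(3, 0, R4, (0, 1))
(3, 0, R7, (1,))
(3, 1, R3, (1, 2))
(3, 2, R3, (1, 2))
(3, 3, R3, (1, 2))
(4, 0, R7, (1,))
(4, 0, R8, (0, 2))
(5, 0, R2, (0, 1))
(5, 3, R6, (0, 2))

bar 0: v0=E3 v1=E4 v2=G4 downbeat m3
bar 1: v0=D3 v1=B3 v2=D4 downbeat P8
bar 2: v0=E3 v1=G4 v2=G4 downbeat m3
bar 3: v0=G3 v1=F5 v2=D4 downbeat P5
bar 4: v0=D3 v1=B3 v2=D4 downbeat P8
bar 5: v0=E3 v1=E4 v2=G4 downbeat m3
  -> R5 @ bar 0 tick 0 v(0, 2): opens on m3
  -> R2 @ bar 1 tick 0 v(0, 2): E3/G4 m3 -> D3/D4 P8 similar
  -> R2 @ bar 2 tick 0 v(1, 2): B3/D4 m3 -> G4/G4 P1 similar
  -> R3 @ bar 3 tick 0 v(1, 2): F5 above D4
  -> R4 @ bar 3 tick 0 v(0, 1): G3/F5 m7 untreated
  -> R7 @ bar 3 tick 0 v(1,): G4->F5 leap 10st
  -> R3 @ bar 3 tick 1 v(1, 2): F5 above D4
  -> R3 @ bar 3 tick 2 v(1, 2): F5 above D4
  -> R3 @ bar 3 tick 3 v(1, 2): F5 above D4
  -> R7 @ bar 4 tick 0 v(1,): F5->B3 leap 18st
  -> R8 @ bar 4 tick 0 v(0, 2): penult P8 not 3rd/6th
  -> R2 @ bar 5 tick 0 v(0, 1): D3/B3 M6 -> E3/E4 P8 similar
  -> R6 @ bar 5 tick 3 v(0, 2): closes on m3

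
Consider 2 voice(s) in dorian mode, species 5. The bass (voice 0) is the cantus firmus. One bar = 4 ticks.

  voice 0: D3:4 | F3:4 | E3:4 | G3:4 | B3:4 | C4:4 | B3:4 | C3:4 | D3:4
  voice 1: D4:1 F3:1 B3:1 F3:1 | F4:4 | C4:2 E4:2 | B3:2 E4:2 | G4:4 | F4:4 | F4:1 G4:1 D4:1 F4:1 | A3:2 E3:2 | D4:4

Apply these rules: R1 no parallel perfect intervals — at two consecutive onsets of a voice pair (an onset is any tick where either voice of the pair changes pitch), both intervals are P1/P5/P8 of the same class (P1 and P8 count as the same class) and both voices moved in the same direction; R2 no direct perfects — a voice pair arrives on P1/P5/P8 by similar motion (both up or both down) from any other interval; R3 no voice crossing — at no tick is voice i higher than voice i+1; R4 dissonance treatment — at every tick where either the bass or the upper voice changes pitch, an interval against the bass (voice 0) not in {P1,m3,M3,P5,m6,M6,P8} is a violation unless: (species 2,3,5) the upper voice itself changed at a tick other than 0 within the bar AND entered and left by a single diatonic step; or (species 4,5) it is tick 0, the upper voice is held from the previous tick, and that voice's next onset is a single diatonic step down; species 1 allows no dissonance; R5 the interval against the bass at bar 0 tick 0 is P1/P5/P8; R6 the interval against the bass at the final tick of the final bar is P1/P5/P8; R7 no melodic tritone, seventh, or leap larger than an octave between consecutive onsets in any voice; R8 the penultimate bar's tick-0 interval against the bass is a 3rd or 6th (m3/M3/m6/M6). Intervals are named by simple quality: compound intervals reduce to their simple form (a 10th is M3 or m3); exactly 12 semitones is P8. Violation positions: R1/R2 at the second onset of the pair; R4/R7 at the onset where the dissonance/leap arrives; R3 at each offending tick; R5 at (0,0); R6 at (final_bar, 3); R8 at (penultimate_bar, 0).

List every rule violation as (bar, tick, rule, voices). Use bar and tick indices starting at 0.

(0, 2, R7, (1,))
(0, 3, R7, (1,))
(1, 0, R2, (0, 1))
(5, 0, R4, (0, 1))
(6, 0, R4, (0, 1))
(6, 3, R4, (0, 1))
(7, 0, R7, (0,))
(8, 0, R2, (0, 1))
(8, 0, R7, (1,))

bar 0: v0=D3 v1=D4 downbeat P8
bar 1: v0=F3 v1=F4 downbeat P8
bar 2: v0=E3 v1=C4 downbeat m6
bar 3: v0=G3 v1=B3 downbeat M3
bar 4: v0=B3 v1=G4 downbeat m6
bar 5: v0=C4 v1=F4 downbeat P4
bar 6: v0=B3 v1=F4 downbeat TT
bar 7: v0=C3 v1=A3 downbeat M6
bar 8: v0=D3 v1=D4 downbeat P8
  -> R7 @ bar 0 tick 2 v(1,): F3->B3 leap 6st
  -> R7 @ bar 0 tick 3 v(1,): B3->F3 leap 6st
  -> R2 @ bar 1 tick 0 v(0, 1): D3/F3 m3 -> F3/F4 P8 similar
  -> R4 @ bar 5 tick 0 v(0, 1): C4/F4 P4 untreated
  -> R4 @ bar 6 tick 0 v(0, 1): B3/F4 TT untreated
  -> R4 @ bar 6 tick 3 v(0, 1): B3/F4 TT untreated
  -> R7 @ bar 7 tick 0 v(0,): B3->C3 leap 11st
  -> R2 @ bar 8 tick 0 v(0, 1): C3/E3 M3 -> D3/D4 P8 similar
  -> R7 @ bar 8 tick 0 v(1,): E3->D4 leap 10st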